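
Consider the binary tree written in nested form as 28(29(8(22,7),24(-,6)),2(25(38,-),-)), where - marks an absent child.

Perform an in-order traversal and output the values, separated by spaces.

In-order visits the left subtree, then the node, then the right subtree.
At 28: go left to 29.
  At 29: go left to 8.
    At 8: go left to 22.
      22 is a leaf — visit 22.
    Visit 8.
    At 8: go right to 7.
      7 is a leaf — visit 7.
  Visit 29.
  At 29: go right to 24.
    At 24: no left child.
    Visit 24.
    At 24: go right to 6.
      6 is a leaf — visit 6.
Visit 28.
At 28: go right to 2.
  At 2: go left to 25.
    At 25: go left to 38.
      38 is a leaf — visit 38.
    Visit 25.
    At 25: no right child.
  Visit 2.
  At 2: no right child.

22 8 7 29 24 6 28 38 25 2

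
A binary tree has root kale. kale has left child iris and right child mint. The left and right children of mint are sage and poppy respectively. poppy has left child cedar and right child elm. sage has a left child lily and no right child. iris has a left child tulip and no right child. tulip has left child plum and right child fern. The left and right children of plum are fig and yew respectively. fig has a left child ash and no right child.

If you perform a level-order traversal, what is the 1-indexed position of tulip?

4

Level-order visits nodes level by level from the root, left to right within each level.
Level 0: kale
Level 1: iris, mint
Level 2: tulip, sage, poppy
Level 3: plum, fern, lily, cedar, elm
Level 4: fig, yew
Level 5: ash
Full level-order sequence: kale, iris, mint, tulip, sage, poppy, plum, fern, lily, cedar, elm, fig, yew, ash.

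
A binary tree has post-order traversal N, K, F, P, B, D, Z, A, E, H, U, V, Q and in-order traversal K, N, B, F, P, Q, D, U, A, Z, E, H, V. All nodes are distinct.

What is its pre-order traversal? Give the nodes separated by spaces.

Q B K N P F V U D H E A Z

The last element of post-order is the root; it splits in-order into left and right subtrees.
Root Q: left subtree has 5 nodes {K, N, B, F, P}, right has 7 {D, U, A, Z, E, H, V}.
  Root B: left subtree has 2 nodes {K, N}, right has 2 {F, P}.
    Root K: left subtree has 0 nodes { }, right has 1 {N}.
    Root P: left subtree has 1 node {F}, right has 0 { }.
  Root V: left subtree has 6 nodes {D, U, A, Z, E, H}, right has 0 { }.
    Root U: left subtree has 1 node {D}, right has 4 {A, Z, E, H}.
      Root H: left subtree has 3 nodes {A, Z, E}, right has 0 { }.
        Root E: left subtree has 2 nodes {A, Z}, right has 0 { }.
          Root A: left subtree has 0 nodes { }, right has 1 {Z}.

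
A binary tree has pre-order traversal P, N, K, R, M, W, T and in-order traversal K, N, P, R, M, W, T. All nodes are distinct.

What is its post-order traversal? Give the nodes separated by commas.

K, N, T, W, M, R, P

The first element of pre-order is the root; it splits in-order into left and right subtrees.
Root P: left subtree has 2 nodes {K, N}, right has 4 {R, M, W, T}.
  Root N: left subtree has 1 node {K}, right has 0 { }.
  Root R: left subtree has 0 nodes { }, right has 3 {M, W, T}.
    Root M: left subtree has 0 nodes { }, right has 2 {W, T}.
      Root W: left subtree has 0 nodes { }, right has 1 {T}.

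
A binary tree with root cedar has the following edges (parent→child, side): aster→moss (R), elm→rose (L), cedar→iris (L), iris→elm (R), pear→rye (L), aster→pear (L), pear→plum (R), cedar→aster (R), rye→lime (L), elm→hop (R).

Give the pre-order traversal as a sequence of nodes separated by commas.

Pre-order visits the node, then its left subtree, then its right subtree.
Visit cedar.
At cedar: go left to iris.
  Visit iris.
  At iris: no left child.
  At iris: go right to elm.
    Visit elm.
    At elm: go left to rose.
      rose is a leaf — visit rose.
    At elm: go right to hop.
      hop is a leaf — visit hop.
At cedar: go right to aster.
  Visit aster.
  At aster: go left to pear.
    Visit pear.
    At pear: go left to rye.
      Visit rye.
      At rye: go left to lime.
        lime is a leaf — visit lime.
      At rye: no right child.
    At pear: go right to plum.
      plum is a leaf — visit plum.
  At aster: go right to moss.
    moss is a leaf — visit moss.

cedar, iris, elm, rose, hop, aster, pear, rye, lime, plum, moss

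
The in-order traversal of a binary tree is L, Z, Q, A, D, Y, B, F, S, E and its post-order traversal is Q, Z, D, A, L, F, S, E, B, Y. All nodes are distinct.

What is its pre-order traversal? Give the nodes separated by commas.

Y, L, A, Z, Q, D, B, E, S, F

The last element of post-order is the root; it splits in-order into left and right subtrees.
Root Y: left subtree has 5 nodes {L, Z, Q, A, D}, right has 4 {B, F, S, E}.
  Root L: left subtree has 0 nodes { }, right has 4 {Z, Q, A, D}.
    Root A: left subtree has 2 nodes {Z, Q}, right has 1 {D}.
      Root Z: left subtree has 0 nodes { }, right has 1 {Q}.
  Root B: left subtree has 0 nodes { }, right has 3 {F, S, E}.
    Root E: left subtree has 2 nodes {F, S}, right has 0 { }.
      Root S: left subtree has 1 node {F}, right has 0 { }.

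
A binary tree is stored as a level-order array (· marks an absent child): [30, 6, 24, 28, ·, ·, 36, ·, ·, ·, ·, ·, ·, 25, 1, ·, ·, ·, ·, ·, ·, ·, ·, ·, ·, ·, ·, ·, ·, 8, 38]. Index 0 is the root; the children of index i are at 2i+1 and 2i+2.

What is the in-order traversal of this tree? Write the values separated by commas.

28, 6, 30, 24, 25, 36, 8, 1, 38

In-order visits the left subtree, then the node, then the right subtree.
At 30: go left to 6.
  At 6: go left to 28.
    28 is a leaf — visit 28.
  Visit 6.
  At 6: no right child.
Visit 30.
At 30: go right to 24.
  At 24: no left child.
  Visit 24.
  At 24: go right to 36.
    At 36: go left to 25.
      25 is a leaf — visit 25.
    Visit 36.
    At 36: go right to 1.
      At 1: go left to 8.
        8 is a leaf — visit 8.
      Visit 1.
      At 1: go right to 38.
        38 is a leaf — visit 38.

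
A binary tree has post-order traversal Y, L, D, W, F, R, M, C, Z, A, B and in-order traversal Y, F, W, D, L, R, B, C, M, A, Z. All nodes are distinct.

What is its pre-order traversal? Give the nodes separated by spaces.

The last element of post-order is the root; it splits in-order into left and right subtrees.
Root B: left subtree has 6 nodes {Y, F, W, D, L, R}, right has 4 {C, M, A, Z}.
  Root R: left subtree has 5 nodes {Y, F, W, D, L}, right has 0 { }.
    Root F: left subtree has 1 node {Y}, right has 3 {W, D, L}.
      Root W: left subtree has 0 nodes { }, right has 2 {D, L}.
        Root D: left subtree has 0 nodes { }, right has 1 {L}.
  Root A: left subtree has 2 nodes {C, M}, right has 1 {Z}.
    Root C: left subtree has 0 nodes { }, right has 1 {M}.

B R F Y W D L A C M Z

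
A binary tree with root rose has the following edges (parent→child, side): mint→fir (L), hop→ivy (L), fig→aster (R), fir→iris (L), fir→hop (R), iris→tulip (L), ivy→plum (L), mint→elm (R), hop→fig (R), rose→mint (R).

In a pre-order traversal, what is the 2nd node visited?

Pre-order visits the node, then its left subtree, then its right subtree.
Visit rose.
At rose: no left child.
At rose: go right to mint.
  Visit mint.
  At mint: go left to fir.
    Visit fir.
    At fir: go left to iris.
      Visit iris.
      At iris: go left to tulip.
        tulip is a leaf — visit tulip.
      At iris: no right child.
    At fir: go right to hop.
      Visit hop.
      At hop: go left to ivy.
        Visit ivy.
        At ivy: go left to plum.
          plum is a leaf — visit plum.
        At ivy: no right child.
      At hop: go right to fig.
        Visit fig.
        At fig: no left child.
        At fig: go right to aster.
          aster is a leaf — visit aster.
  At mint: go right to elm.
    elm is a leaf — visit elm.
Full pre-order sequence: rose, mint, fir, iris, tulip, hop, ivy, plum, fig, aster, elm.

mint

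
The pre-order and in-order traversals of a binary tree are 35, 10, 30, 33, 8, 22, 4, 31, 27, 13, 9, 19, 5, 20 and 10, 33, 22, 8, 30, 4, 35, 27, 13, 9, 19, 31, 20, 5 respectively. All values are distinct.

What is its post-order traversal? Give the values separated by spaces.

The first element of pre-order is the root; it splits in-order into left and right subtrees.
Root 35: left subtree has 6 nodes {10, 33, 22, 8, 30, 4}, right has 7 {27, 13, 9, 19, 31, 20, 5}.
  Root 10: left subtree has 0 nodes { }, right has 5 {33, 22, 8, 30, 4}.
    Root 30: left subtree has 3 nodes {33, 22, 8}, right has 1 {4}.
      Root 33: left subtree has 0 nodes { }, right has 2 {22, 8}.
        Root 8: left subtree has 1 node {22}, right has 0 { }.
  Root 31: left subtree has 4 nodes {27, 13, 9, 19}, right has 2 {20, 5}.
    Root 27: left subtree has 0 nodes { }, right has 3 {13, 9, 19}.
      Root 13: left subtree has 0 nodes { }, right has 2 {9, 19}.
        Root 9: left subtree has 0 nodes { }, right has 1 {19}.
    Root 5: left subtree has 1 node {20}, right has 0 { }.

22 8 33 4 30 10 19 9 13 27 20 5 31 35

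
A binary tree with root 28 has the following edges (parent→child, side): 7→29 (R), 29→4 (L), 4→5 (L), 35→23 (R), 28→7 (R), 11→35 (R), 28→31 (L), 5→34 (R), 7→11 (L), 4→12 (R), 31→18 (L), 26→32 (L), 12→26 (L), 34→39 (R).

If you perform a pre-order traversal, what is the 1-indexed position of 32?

Pre-order visits the node, then its left subtree, then its right subtree.
Visit 28.
At 28: go left to 31.
  Visit 31.
  At 31: go left to 18.
    18 is a leaf — visit 18.
  At 31: no right child.
At 28: go right to 7.
  Visit 7.
  At 7: go left to 11.
    Visit 11.
    At 11: no left child.
    At 11: go right to 35.
      Visit 35.
      At 35: no left child.
      At 35: go right to 23.
        23 is a leaf — visit 23.
  At 7: go right to 29.
    Visit 29.
    At 29: go left to 4.
      Visit 4.
      At 4: go left to 5.
        Visit 5.
        At 5: no left child.
        At 5: go right to 34.
          Visit 34.
          At 34: no left child.
          At 34: go right to 39.
            39 is a leaf — visit 39.
      At 4: go right to 12.
        Visit 12.
        At 12: go left to 26.
          Visit 26.
          At 26: go left to 32.
            32 is a leaf — visit 32.
          At 26: no right child.
        At 12: no right child.
    At 29: no right child.
Full pre-order sequence: 28, 31, 18, 7, 11, 35, 23, 29, 4, 5, 34, 39, 12, 26, 32.

15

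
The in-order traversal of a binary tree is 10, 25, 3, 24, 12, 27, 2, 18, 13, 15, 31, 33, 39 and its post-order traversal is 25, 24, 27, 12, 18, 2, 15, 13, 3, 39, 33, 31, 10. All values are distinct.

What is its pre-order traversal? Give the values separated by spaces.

The last element of post-order is the root; it splits in-order into left and right subtrees.
Root 10: left subtree has 0 nodes { }, right has 12 {25, 3, 24, 12, 27, 2, 18, 13, 15, 31, 33, 39}.
  Root 31: left subtree has 9 nodes {25, 3, 24, 12, 27, 2, 18, 13, 15}, right has 2 {33, 39}.
    Root 3: left subtree has 1 node {25}, right has 7 {24, 12, 27, 2, 18, 13, 15}.
      Root 13: left subtree has 5 nodes {24, 12, 27, 2, 18}, right has 1 {15}.
        Root 2: left subtree has 3 nodes {24, 12, 27}, right has 1 {18}.
          Root 12: left subtree has 1 node {24}, right has 1 {27}.
    Root 33: left subtree has 0 nodes { }, right has 1 {39}.

10 31 3 25 13 2 12 24 27 18 15 33 39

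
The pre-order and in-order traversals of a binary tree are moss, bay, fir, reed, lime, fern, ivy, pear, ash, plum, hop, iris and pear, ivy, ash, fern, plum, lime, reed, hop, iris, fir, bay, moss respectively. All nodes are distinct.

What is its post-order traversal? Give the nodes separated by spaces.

pear ash ivy plum fern lime iris hop reed fir bay moss

The first element of pre-order is the root; it splits in-order into left and right subtrees.
Root moss: left subtree has 11 nodes {pear, ivy, ash, fern, plum, lime, reed, hop, iris, fir, bay}, right has 0 { }.
  Root bay: left subtree has 10 nodes {pear, ivy, ash, fern, plum, lime, reed, hop, iris, fir}, right has 0 { }.
    Root fir: left subtree has 9 nodes {pear, ivy, ash, fern, plum, lime, reed, hop, iris}, right has 0 { }.
      Root reed: left subtree has 6 nodes {pear, ivy, ash, fern, plum, lime}, right has 2 {hop, iris}.
        Root lime: left subtree has 5 nodes {pear, ivy, ash, fern, plum}, right has 0 { }.
          Root fern: left subtree has 3 nodes {pear, ivy, ash}, right has 1 {plum}.
            Root ivy: left subtree has 1 node {pear}, right has 1 {ash}.
        Root hop: left subtree has 0 nodes { }, right has 1 {iris}.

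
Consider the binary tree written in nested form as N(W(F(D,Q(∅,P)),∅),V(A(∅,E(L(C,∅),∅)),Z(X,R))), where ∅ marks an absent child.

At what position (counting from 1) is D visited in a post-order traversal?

1

Post-order visits the left subtree, then the right subtree, then the node.
At N: go left to W.
  At W: go left to F.
    At F: go left to D.
      D is a leaf — visit D.
    At F: go right to Q.
      At Q: no left child.
      At Q: go right to P.
        P is a leaf — visit P.
      Visit Q.
    Visit F.
  At W: no right child.
  Visit W.
At N: go right to V.
  At V: go left to A.
    At A: no left child.
    At A: go right to E.
      At E: go left to L.
        At L: go left to C.
          C is a leaf — visit C.
        At L: no right child.
        Visit L.
      At E: no right child.
      Visit E.
    Visit A.
  At V: go right to Z.
    At Z: go left to X.
      X is a leaf — visit X.
    At Z: go right to R.
      R is a leaf — visit R.
    Visit Z.
  Visit V.
Visit N.
Full post-order sequence: D, P, Q, F, W, C, L, E, A, X, R, Z, V, N.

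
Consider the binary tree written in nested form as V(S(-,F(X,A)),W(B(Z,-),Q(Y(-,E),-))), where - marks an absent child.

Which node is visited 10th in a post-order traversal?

W

Post-order visits the left subtree, then the right subtree, then the node.
At V: go left to S.
  At S: no left child.
  At S: go right to F.
    At F: go left to X.
      X is a leaf — visit X.
    At F: go right to A.
      A is a leaf — visit A.
    Visit F.
  Visit S.
At V: go right to W.
  At W: go left to B.
    At B: go left to Z.
      Z is a leaf — visit Z.
    At B: no right child.
    Visit B.
  At W: go right to Q.
    At Q: go left to Y.
      At Y: no left child.
      At Y: go right to E.
        E is a leaf — visit E.
      Visit Y.
    At Q: no right child.
    Visit Q.
  Visit W.
Visit V.
Full post-order sequence: X, A, F, S, Z, B, E, Y, Q, W, V.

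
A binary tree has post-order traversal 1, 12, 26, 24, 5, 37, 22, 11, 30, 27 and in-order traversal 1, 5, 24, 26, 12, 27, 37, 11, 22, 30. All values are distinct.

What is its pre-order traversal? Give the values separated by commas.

The last element of post-order is the root; it splits in-order into left and right subtrees.
Root 27: left subtree has 5 nodes {1, 5, 24, 26, 12}, right has 4 {37, 11, 22, 30}.
  Root 5: left subtree has 1 node {1}, right has 3 {24, 26, 12}.
    Root 24: left subtree has 0 nodes { }, right has 2 {26, 12}.
      Root 26: left subtree has 0 nodes { }, right has 1 {12}.
  Root 30: left subtree has 3 nodes {37, 11, 22}, right has 0 { }.
    Root 11: left subtree has 1 node {37}, right has 1 {22}.

27, 5, 1, 24, 26, 12, 30, 11, 37, 22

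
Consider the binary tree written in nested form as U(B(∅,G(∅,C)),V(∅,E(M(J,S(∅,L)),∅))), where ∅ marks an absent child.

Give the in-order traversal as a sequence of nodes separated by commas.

In-order visits the left subtree, then the node, then the right subtree.
At U: go left to B.
  At B: no left child.
  Visit B.
  At B: go right to G.
    At G: no left child.
    Visit G.
    At G: go right to C.
      C is a leaf — visit C.
Visit U.
At U: go right to V.
  At V: no left child.
  Visit V.
  At V: go right to E.
    At E: go left to M.
      At M: go left to J.
        J is a leaf — visit J.
      Visit M.
      At M: go right to S.
        At S: no left child.
        Visit S.
        At S: go right to L.
          L is a leaf — visit L.
    Visit E.
    At E: no right child.

B, G, C, U, V, J, M, S, L, E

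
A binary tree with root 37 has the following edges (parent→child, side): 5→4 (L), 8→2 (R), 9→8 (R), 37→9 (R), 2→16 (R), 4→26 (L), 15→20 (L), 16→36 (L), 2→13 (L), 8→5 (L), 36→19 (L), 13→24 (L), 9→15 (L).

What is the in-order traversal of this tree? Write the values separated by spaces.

37 20 15 9 26 4 5 8 24 13 2 19 36 16

In-order visits the left subtree, then the node, then the right subtree.
At 37: no left child.
Visit 37.
At 37: go right to 9.
  At 9: go left to 15.
    At 15: go left to 20.
      20 is a leaf — visit 20.
    Visit 15.
    At 15: no right child.
  Visit 9.
  At 9: go right to 8.
    At 8: go left to 5.
      At 5: go left to 4.
        At 4: go left to 26.
          26 is a leaf — visit 26.
        Visit 4.
        At 4: no right child.
      Visit 5.
      At 5: no right child.
    Visit 8.
    At 8: go right to 2.
      At 2: go left to 13.
        At 13: go left to 24.
          24 is a leaf — visit 24.
        Visit 13.
        At 13: no right child.
      Visit 2.
      At 2: go right to 16.
        At 16: go left to 36.
          At 36: go left to 19.
            19 is a leaf — visit 19.
          Visit 36.
          At 36: no right child.
        Visit 16.
        At 16: no right child.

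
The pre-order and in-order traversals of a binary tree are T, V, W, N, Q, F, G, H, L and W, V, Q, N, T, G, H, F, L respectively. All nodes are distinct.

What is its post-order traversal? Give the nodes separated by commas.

The first element of pre-order is the root; it splits in-order into left and right subtrees.
Root T: left subtree has 4 nodes {W, V, Q, N}, right has 4 {G, H, F, L}.
  Root V: left subtree has 1 node {W}, right has 2 {Q, N}.
    Root N: left subtree has 1 node {Q}, right has 0 { }.
  Root F: left subtree has 2 nodes {G, H}, right has 1 {L}.
    Root G: left subtree has 0 nodes { }, right has 1 {H}.

W, Q, N, V, H, G, L, F, T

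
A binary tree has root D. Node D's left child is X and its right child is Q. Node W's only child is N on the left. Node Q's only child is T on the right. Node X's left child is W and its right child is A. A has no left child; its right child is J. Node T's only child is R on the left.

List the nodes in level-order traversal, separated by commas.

Level-order visits nodes level by level from the root, left to right within each level.
Level 0: D
Level 1: X, Q
Level 2: W, A, T
Level 3: N, J, R

D, X, Q, W, A, T, N, J, R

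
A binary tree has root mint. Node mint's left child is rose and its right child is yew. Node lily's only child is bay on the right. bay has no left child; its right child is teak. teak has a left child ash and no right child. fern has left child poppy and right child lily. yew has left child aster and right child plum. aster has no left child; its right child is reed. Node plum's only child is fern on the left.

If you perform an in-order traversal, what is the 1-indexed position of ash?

In-order visits the left subtree, then the node, then the right subtree.
At mint: go left to rose.
  rose is a leaf — visit rose.
Visit mint.
At mint: go right to yew.
  At yew: go left to aster.
    At aster: no left child.
    Visit aster.
    At aster: go right to reed.
      reed is a leaf — visit reed.
  Visit yew.
  At yew: go right to plum.
    At plum: go left to fern.
      At fern: go left to poppy.
        poppy is a leaf — visit poppy.
      Visit fern.
      At fern: go right to lily.
        At lily: no left child.
        Visit lily.
        At lily: go right to bay.
          At bay: no left child.
          Visit bay.
          At bay: go right to teak.
            At teak: go left to ash.
              ash is a leaf — visit ash.
            Visit teak.
            At teak: no right child.
    Visit plum.
    At plum: no right child.
Full in-order sequence: rose, mint, aster, reed, yew, poppy, fern, lily, bay, ash, teak, plum.

10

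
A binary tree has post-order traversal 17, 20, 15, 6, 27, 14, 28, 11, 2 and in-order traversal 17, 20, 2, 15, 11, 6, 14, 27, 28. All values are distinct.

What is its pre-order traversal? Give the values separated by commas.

The last element of post-order is the root; it splits in-order into left and right subtrees.
Root 2: left subtree has 2 nodes {17, 20}, right has 6 {15, 11, 6, 14, 27, 28}.
  Root 20: left subtree has 1 node {17}, right has 0 { }.
  Root 11: left subtree has 1 node {15}, right has 4 {6, 14, 27, 28}.
    Root 28: left subtree has 3 nodes {6, 14, 27}, right has 0 { }.
      Root 14: left subtree has 1 node {6}, right has 1 {27}.

2, 20, 17, 11, 15, 28, 14, 6, 27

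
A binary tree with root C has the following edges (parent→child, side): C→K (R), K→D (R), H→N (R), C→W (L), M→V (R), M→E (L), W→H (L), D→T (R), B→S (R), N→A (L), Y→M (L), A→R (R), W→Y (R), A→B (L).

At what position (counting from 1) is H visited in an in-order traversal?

1

In-order visits the left subtree, then the node, then the right subtree.
At C: go left to W.
  At W: go left to H.
    At H: no left child.
    Visit H.
    At H: go right to N.
      At N: go left to A.
        At A: go left to B.
          At B: no left child.
          Visit B.
          At B: go right to S.
            S is a leaf — visit S.
        Visit A.
        At A: go right to R.
          R is a leaf — visit R.
      Visit N.
      At N: no right child.
  Visit W.
  At W: go right to Y.
    At Y: go left to M.
      At M: go left to E.
        E is a leaf — visit E.
      Visit M.
      At M: go right to V.
        V is a leaf — visit V.
    Visit Y.
    At Y: no right child.
Visit C.
At C: go right to K.
  At K: no left child.
  Visit K.
  At K: go right to D.
    At D: no left child.
    Visit D.
    At D: go right to T.
      T is a leaf — visit T.
Full in-order sequence: H, B, S, A, R, N, W, E, M, V, Y, C, K, D, T.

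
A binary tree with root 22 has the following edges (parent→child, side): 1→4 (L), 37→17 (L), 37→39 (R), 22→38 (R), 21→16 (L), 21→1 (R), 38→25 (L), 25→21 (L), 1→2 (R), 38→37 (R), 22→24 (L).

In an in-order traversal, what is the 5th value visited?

In-order visits the left subtree, then the node, then the right subtree.
At 22: go left to 24.
  24 is a leaf — visit 24.
Visit 22.
At 22: go right to 38.
  At 38: go left to 25.
    At 25: go left to 21.
      At 21: go left to 16.
        16 is a leaf — visit 16.
      Visit 21.
      At 21: go right to 1.
        At 1: go left to 4.
          4 is a leaf — visit 4.
        Visit 1.
        At 1: go right to 2.
          2 is a leaf — visit 2.
    Visit 25.
    At 25: no right child.
  Visit 38.
  At 38: go right to 37.
    At 37: go left to 17.
      17 is a leaf — visit 17.
    Visit 37.
    At 37: go right to 39.
      39 is a leaf — visit 39.
Full in-order sequence: 24, 22, 16, 21, 4, 1, 2, 25, 38, 17, 37, 39.

4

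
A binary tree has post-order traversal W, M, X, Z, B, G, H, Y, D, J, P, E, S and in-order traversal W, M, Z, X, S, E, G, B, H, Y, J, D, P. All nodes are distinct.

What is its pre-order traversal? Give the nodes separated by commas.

S, Z, M, W, X, E, P, J, Y, H, G, B, D

The last element of post-order is the root; it splits in-order into left and right subtrees.
Root S: left subtree has 4 nodes {W, M, Z, X}, right has 8 {E, G, B, H, Y, J, D, P}.
  Root Z: left subtree has 2 nodes {W, M}, right has 1 {X}.
    Root M: left subtree has 1 node {W}, right has 0 { }.
  Root E: left subtree has 0 nodes { }, right has 7 {G, B, H, Y, J, D, P}.
    Root P: left subtree has 6 nodes {G, B, H, Y, J, D}, right has 0 { }.
      Root J: left subtree has 4 nodes {G, B, H, Y}, right has 1 {D}.
        Root Y: left subtree has 3 nodes {G, B, H}, right has 0 { }.
          Root H: left subtree has 2 nodes {G, B}, right has 0 { }.
            Root G: left subtree has 0 nodes { }, right has 1 {B}.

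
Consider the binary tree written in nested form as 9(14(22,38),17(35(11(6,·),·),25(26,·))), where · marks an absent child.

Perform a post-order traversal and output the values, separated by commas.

22, 38, 14, 6, 11, 35, 26, 25, 17, 9

Post-order visits the left subtree, then the right subtree, then the node.
At 9: go left to 14.
  At 14: go left to 22.
    22 is a leaf — visit 22.
  At 14: go right to 38.
    38 is a leaf — visit 38.
  Visit 14.
At 9: go right to 17.
  At 17: go left to 35.
    At 35: go left to 11.
      At 11: go left to 6.
        6 is a leaf — visit 6.
      At 11: no right child.
      Visit 11.
    At 35: no right child.
    Visit 35.
  At 17: go right to 25.
    At 25: go left to 26.
      26 is a leaf — visit 26.
    At 25: no right child.
    Visit 25.
  Visit 17.
Visit 9.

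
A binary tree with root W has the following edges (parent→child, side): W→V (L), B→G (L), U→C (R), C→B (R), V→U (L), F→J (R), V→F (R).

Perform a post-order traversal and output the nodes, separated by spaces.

Post-order visits the left subtree, then the right subtree, then the node.
At W: go left to V.
  At V: go left to U.
    At U: no left child.
    At U: go right to C.
      At C: no left child.
      At C: go right to B.
        At B: go left to G.
          G is a leaf — visit G.
        At B: no right child.
        Visit B.
      Visit C.
    Visit U.
  At V: go right to F.
    At F: no left child.
    At F: go right to J.
      J is a leaf — visit J.
    Visit F.
  Visit V.
At W: no right child.
Visit W.

G B C U J F V W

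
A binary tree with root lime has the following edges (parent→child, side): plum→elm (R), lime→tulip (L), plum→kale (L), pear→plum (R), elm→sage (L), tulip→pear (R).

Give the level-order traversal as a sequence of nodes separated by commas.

Level-order visits nodes level by level from the root, left to right within each level.
Level 0: lime
Level 1: tulip
Level 2: pear
Level 3: plum
Level 4: kale, elm
Level 5: sage

lime, tulip, pear, plum, kale, elm, sage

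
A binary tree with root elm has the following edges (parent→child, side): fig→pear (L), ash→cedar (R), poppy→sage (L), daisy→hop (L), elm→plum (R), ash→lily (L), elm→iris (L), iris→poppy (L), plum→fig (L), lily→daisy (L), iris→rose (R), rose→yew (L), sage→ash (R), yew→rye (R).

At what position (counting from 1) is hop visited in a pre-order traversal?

8

Pre-order visits the node, then its left subtree, then its right subtree.
Visit elm.
At elm: go left to iris.
  Visit iris.
  At iris: go left to poppy.
    Visit poppy.
    At poppy: go left to sage.
      Visit sage.
      At sage: no left child.
      At sage: go right to ash.
        Visit ash.
        At ash: go left to lily.
          Visit lily.
          At lily: go left to daisy.
            Visit daisy.
            At daisy: go left to hop.
              hop is a leaf — visit hop.
            At daisy: no right child.
          At lily: no right child.
        At ash: go right to cedar.
          cedar is a leaf — visit cedar.
    At poppy: no right child.
  At iris: go right to rose.
    Visit rose.
    At rose: go left to yew.
      Visit yew.
      At yew: no left child.
      At yew: go right to rye.
        rye is a leaf — visit rye.
    At rose: no right child.
At elm: go right to plum.
  Visit plum.
  At plum: go left to fig.
    Visit fig.
    At fig: go left to pear.
      pear is a leaf — visit pear.
    At fig: no right child.
  At plum: no right child.
Full pre-order sequence: elm, iris, poppy, sage, ash, lily, daisy, hop, cedar, rose, yew, rye, plum, fig, pear.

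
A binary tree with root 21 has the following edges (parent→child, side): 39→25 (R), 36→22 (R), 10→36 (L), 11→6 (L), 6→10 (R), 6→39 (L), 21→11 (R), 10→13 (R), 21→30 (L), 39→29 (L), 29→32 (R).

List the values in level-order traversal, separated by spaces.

21 30 11 6 39 10 29 25 36 13 32 22

Level-order visits nodes level by level from the root, left to right within each level.
Level 0: 21
Level 1: 30, 11
Level 2: 6
Level 3: 39, 10
Level 4: 29, 25, 36, 13
Level 5: 32, 22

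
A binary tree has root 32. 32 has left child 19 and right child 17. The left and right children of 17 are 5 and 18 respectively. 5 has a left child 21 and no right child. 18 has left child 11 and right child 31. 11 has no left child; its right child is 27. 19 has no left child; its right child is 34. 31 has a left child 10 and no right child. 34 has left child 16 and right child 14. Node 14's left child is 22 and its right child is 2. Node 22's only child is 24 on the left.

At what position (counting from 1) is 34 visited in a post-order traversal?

6

Post-order visits the left subtree, then the right subtree, then the node.
At 32: go left to 19.
  At 19: no left child.
  At 19: go right to 34.
    At 34: go left to 16.
      16 is a leaf — visit 16.
    At 34: go right to 14.
      At 14: go left to 22.
        At 22: go left to 24.
          24 is a leaf — visit 24.
        At 22: no right child.
        Visit 22.
      At 14: go right to 2.
        2 is a leaf — visit 2.
      Visit 14.
    Visit 34.
  Visit 19.
At 32: go right to 17.
  At 17: go left to 5.
    At 5: go left to 21.
      21 is a leaf — visit 21.
    At 5: no right child.
    Visit 5.
  At 17: go right to 18.
    At 18: go left to 11.
      At 11: no left child.
      At 11: go right to 27.
        27 is a leaf — visit 27.
      Visit 11.
    At 18: go right to 31.
      At 31: go left to 10.
        10 is a leaf — visit 10.
      At 31: no right child.
      Visit 31.
    Visit 18.
  Visit 17.
Visit 32.
Full post-order sequence: 16, 24, 22, 2, 14, 34, 19, 21, 5, 27, 11, 10, 31, 18, 17, 32.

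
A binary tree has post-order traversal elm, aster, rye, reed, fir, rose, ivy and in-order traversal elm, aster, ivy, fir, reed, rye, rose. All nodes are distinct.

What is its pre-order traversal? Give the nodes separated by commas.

ivy, aster, elm, rose, fir, reed, rye

The last element of post-order is the root; it splits in-order into left and right subtrees.
Root ivy: left subtree has 2 nodes {elm, aster}, right has 4 {fir, reed, rye, rose}.
  Root aster: left subtree has 1 node {elm}, right has 0 { }.
  Root rose: left subtree has 3 nodes {fir, reed, rye}, right has 0 { }.
    Root fir: left subtree has 0 nodes { }, right has 2 {reed, rye}.
      Root reed: left subtree has 0 nodes { }, right has 1 {rye}.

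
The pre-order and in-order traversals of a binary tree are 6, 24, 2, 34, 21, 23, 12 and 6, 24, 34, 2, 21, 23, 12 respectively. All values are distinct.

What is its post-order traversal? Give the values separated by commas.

The first element of pre-order is the root; it splits in-order into left and right subtrees.
Root 6: left subtree has 0 nodes { }, right has 6 {24, 34, 2, 21, 23, 12}.
  Root 24: left subtree has 0 nodes { }, right has 5 {34, 2, 21, 23, 12}.
    Root 2: left subtree has 1 node {34}, right has 3 {21, 23, 12}.
      Root 21: left subtree has 0 nodes { }, right has 2 {23, 12}.
        Root 23: left subtree has 0 nodes { }, right has 1 {12}.

34, 12, 23, 21, 2, 24, 6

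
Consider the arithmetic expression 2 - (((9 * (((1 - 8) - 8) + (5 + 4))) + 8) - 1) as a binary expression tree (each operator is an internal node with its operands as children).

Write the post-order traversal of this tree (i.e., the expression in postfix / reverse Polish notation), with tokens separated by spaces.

Post-order on an expression tree gives postfix notation: for each operator, emit left operand, right operand, then the operator.

2 9 1 8 - 8 - 5 4 + + * 8 + 1 - -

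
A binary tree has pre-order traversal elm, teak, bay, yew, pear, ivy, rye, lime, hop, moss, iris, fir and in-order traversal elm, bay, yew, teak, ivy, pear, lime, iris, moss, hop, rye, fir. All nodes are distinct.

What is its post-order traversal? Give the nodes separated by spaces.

yew bay ivy iris moss hop lime fir rye pear teak elm

The first element of pre-order is the root; it splits in-order into left and right subtrees.
Root elm: left subtree has 0 nodes { }, right has 11 {bay, yew, teak, ivy, pear, lime, iris, moss, hop, rye, fir}.
  Root teak: left subtree has 2 nodes {bay, yew}, right has 8 {ivy, pear, lime, iris, moss, hop, rye, fir}.
    Root bay: left subtree has 0 nodes { }, right has 1 {yew}.
    Root pear: left subtree has 1 node {ivy}, right has 6 {lime, iris, moss, hop, rye, fir}.
      Root rye: left subtree has 4 nodes {lime, iris, moss, hop}, right has 1 {fir}.
        Root lime: left subtree has 0 nodes { }, right has 3 {iris, moss, hop}.
          Root hop: left subtree has 2 nodes {iris, moss}, right has 0 { }.
            Root moss: left subtree has 1 node {iris}, right has 0 { }.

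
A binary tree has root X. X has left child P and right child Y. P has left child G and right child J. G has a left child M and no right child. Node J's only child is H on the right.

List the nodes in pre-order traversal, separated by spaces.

X P G M J H Y

Pre-order visits the node, then its left subtree, then its right subtree.
Visit X.
At X: go left to P.
  Visit P.
  At P: go left to G.
    Visit G.
    At G: go left to M.
      M is a leaf — visit M.
    At G: no right child.
  At P: go right to J.
    Visit J.
    At J: no left child.
    At J: go right to H.
      H is a leaf — visit H.
At X: go right to Y.
  Y is a leaf — visit Y.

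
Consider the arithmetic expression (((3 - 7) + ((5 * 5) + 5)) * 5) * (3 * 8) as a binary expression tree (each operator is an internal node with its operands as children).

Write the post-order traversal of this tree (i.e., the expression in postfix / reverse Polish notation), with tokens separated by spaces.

3 7 - 5 5 * 5 + + 5 * 3 8 * *

Post-order on an expression tree gives postfix notation: for each operator, emit left operand, right operand, then the operator.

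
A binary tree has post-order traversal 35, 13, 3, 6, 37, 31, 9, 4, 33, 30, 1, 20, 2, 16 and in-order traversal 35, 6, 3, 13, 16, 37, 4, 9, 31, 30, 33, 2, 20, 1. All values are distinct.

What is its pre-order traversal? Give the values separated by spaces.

16 6 35 3 13 2 30 4 37 9 31 33 20 1

The last element of post-order is the root; it splits in-order into left and right subtrees.
Root 16: left subtree has 4 nodes {35, 6, 3, 13}, right has 9 {37, 4, 9, 31, 30, 33, 2, 20, 1}.
  Root 6: left subtree has 1 node {35}, right has 2 {3, 13}.
    Root 3: left subtree has 0 nodes { }, right has 1 {13}.
  Root 2: left subtree has 6 nodes {37, 4, 9, 31, 30, 33}, right has 2 {20, 1}.
    Root 30: left subtree has 4 nodes {37, 4, 9, 31}, right has 1 {33}.
      Root 4: left subtree has 1 node {37}, right has 2 {9, 31}.
        Root 9: left subtree has 0 nodes { }, right has 1 {31}.
    Root 20: left subtree has 0 nodes { }, right has 1 {1}.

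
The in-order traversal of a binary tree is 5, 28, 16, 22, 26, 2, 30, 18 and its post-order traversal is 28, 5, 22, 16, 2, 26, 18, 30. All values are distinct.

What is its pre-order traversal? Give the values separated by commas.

The last element of post-order is the root; it splits in-order into left and right subtrees.
Root 30: left subtree has 6 nodes {5, 28, 16, 22, 26, 2}, right has 1 {18}.
  Root 26: left subtree has 4 nodes {5, 28, 16, 22}, right has 1 {2}.
    Root 16: left subtree has 2 nodes {5, 28}, right has 1 {22}.
      Root 5: left subtree has 0 nodes { }, right has 1 {28}.

30, 26, 16, 5, 28, 22, 2, 18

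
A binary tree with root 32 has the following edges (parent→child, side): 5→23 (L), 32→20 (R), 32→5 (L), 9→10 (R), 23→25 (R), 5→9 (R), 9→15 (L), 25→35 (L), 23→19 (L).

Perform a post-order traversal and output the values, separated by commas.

Post-order visits the left subtree, then the right subtree, then the node.
At 32: go left to 5.
  At 5: go left to 23.
    At 23: go left to 19.
      19 is a leaf — visit 19.
    At 23: go right to 25.
      At 25: go left to 35.
        35 is a leaf — visit 35.
      At 25: no right child.
      Visit 25.
    Visit 23.
  At 5: go right to 9.
    At 9: go left to 15.
      15 is a leaf — visit 15.
    At 9: go right to 10.
      10 is a leaf — visit 10.
    Visit 9.
  Visit 5.
At 32: go right to 20.
  20 is a leaf — visit 20.
Visit 32.

19, 35, 25, 23, 15, 10, 9, 5, 20, 32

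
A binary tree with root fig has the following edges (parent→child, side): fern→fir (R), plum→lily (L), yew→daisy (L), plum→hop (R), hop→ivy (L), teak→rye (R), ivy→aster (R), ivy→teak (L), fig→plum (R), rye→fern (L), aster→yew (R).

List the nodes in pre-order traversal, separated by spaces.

Pre-order visits the node, then its left subtree, then its right subtree.
Visit fig.
At fig: no left child.
At fig: go right to plum.
  Visit plum.
  At plum: go left to lily.
    lily is a leaf — visit lily.
  At plum: go right to hop.
    Visit hop.
    At hop: go left to ivy.
      Visit ivy.
      At ivy: go left to teak.
        Visit teak.
        At teak: no left child.
        At teak: go right to rye.
          Visit rye.
          At rye: go left to fern.
            Visit fern.
            At fern: no left child.
            At fern: go right to fir.
              fir is a leaf — visit fir.
          At rye: no right child.
      At ivy: go right to aster.
        Visit aster.
        At aster: no left child.
        At aster: go right to yew.
          Visit yew.
          At yew: go left to daisy.
            daisy is a leaf — visit daisy.
          At yew: no right child.
    At hop: no right child.

fig plum lily hop ivy teak rye fern fir aster yew daisy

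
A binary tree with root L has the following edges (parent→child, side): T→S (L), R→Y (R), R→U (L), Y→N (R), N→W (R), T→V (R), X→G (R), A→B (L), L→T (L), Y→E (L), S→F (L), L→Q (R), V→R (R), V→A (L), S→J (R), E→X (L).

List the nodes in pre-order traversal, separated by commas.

Pre-order visits the node, then its left subtree, then its right subtree.
Visit L.
At L: go left to T.
  Visit T.
  At T: go left to S.
    Visit S.
    At S: go left to F.
      F is a leaf — visit F.
    At S: go right to J.
      J is a leaf — visit J.
  At T: go right to V.
    Visit V.
    At V: go left to A.
      Visit A.
      At A: go left to B.
        B is a leaf — visit B.
      At A: no right child.
    At V: go right to R.
      Visit R.
      At R: go left to U.
        U is a leaf — visit U.
      At R: go right to Y.
        Visit Y.
        At Y: go left to E.
          Visit E.
          At E: go left to X.
            Visit X.
            At X: no left child.
            At X: go right to G.
              G is a leaf — visit G.
          At E: no right child.
        At Y: go right to N.
          Visit N.
          At N: no left child.
          At N: go right to W.
            W is a leaf — visit W.
At L: go right to Q.
  Q is a leaf — visit Q.

L, T, S, F, J, V, A, B, R, U, Y, E, X, G, N, W, Q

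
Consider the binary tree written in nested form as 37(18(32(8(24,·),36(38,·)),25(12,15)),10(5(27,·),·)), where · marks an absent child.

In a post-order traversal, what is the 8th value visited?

25

Post-order visits the left subtree, then the right subtree, then the node.
At 37: go left to 18.
  At 18: go left to 32.
    At 32: go left to 8.
      At 8: go left to 24.
        24 is a leaf — visit 24.
      At 8: no right child.
      Visit 8.
    At 32: go right to 36.
      At 36: go left to 38.
        38 is a leaf — visit 38.
      At 36: no right child.
      Visit 36.
    Visit 32.
  At 18: go right to 25.
    At 25: go left to 12.
      12 is a leaf — visit 12.
    At 25: go right to 15.
      15 is a leaf — visit 15.
    Visit 25.
  Visit 18.
At 37: go right to 10.
  At 10: go left to 5.
    At 5: go left to 27.
      27 is a leaf — visit 27.
    At 5: no right child.
    Visit 5.
  At 10: no right child.
  Visit 10.
Visit 37.
Full post-order sequence: 24, 8, 38, 36, 32, 12, 15, 25, 18, 27, 5, 10, 37.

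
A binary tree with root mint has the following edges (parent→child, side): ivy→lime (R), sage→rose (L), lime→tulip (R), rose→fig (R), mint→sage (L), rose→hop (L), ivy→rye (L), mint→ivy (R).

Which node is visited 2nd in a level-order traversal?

Level-order visits nodes level by level from the root, left to right within each level.
Level 0: mint
Level 1: sage, ivy
Level 2: rose, rye, lime
Level 3: hop, fig, tulip
Full level-order sequence: mint, sage, ivy, rose, rye, lime, hop, fig, tulip.

sage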